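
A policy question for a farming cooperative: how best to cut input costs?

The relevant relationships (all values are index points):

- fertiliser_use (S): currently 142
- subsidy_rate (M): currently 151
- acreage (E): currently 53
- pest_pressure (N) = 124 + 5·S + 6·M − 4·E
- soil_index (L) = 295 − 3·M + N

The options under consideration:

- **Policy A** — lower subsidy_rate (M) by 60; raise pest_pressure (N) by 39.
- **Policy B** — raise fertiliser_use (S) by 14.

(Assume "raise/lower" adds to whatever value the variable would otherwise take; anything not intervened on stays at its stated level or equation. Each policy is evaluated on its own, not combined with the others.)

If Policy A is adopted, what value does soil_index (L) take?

1229

Policy A (M − 60, N + 39):
  S = 142
  M = 151 − 60 = 91
  E = 53
  N = 124 + 5·142 + 6·91 − 4·53 (+39 from intervention) = 1207
  L = 295 − 3·91 + 1207 = 1229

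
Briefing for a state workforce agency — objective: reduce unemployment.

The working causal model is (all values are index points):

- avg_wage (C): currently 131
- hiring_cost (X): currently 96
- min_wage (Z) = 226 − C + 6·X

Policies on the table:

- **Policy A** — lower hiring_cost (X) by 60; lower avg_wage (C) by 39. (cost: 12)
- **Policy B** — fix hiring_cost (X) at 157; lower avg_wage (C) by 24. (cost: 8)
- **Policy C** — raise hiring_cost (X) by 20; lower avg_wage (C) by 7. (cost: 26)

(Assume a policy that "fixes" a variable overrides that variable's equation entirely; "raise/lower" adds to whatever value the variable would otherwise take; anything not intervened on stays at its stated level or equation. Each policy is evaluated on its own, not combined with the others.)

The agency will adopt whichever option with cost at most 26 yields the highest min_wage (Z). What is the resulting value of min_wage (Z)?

1061

Policy A (X − 60, C − 39):
  C = 131 − 39 = 92
  X = 96 − 60 = 36
  Z = 226 − 92 + 6·36 = 350
Policy B (X := 157, C − 24):
  C = 131 − 24 = 107
  X = 157
  Z = 226 − 107 + 6·157 = 1061
Policy C (X + 20, C − 7):
  C = 131 − 7 = 124
  X = 96 + 20 = 116
  Z = 226 − 124 + 6·116 = 798
Comparing — Policy A: Z=350, Policy B: Z=1061, Policy C: Z=798. Highest is 1061 (Policy B).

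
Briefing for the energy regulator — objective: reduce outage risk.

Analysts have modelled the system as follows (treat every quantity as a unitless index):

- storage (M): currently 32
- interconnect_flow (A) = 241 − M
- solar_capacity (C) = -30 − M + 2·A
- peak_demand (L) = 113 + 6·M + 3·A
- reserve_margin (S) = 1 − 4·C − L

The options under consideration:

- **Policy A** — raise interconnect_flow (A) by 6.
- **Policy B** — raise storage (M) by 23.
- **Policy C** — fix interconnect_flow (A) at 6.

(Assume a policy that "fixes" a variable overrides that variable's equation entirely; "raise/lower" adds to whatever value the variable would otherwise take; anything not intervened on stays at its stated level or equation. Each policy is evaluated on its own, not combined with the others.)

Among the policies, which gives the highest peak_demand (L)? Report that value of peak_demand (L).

1001

Policy A (A + 6):
  M = 32
  A = 241 − 32 (+6 from intervention) = 215
  L = 113 + 6·32 + 3·215 = 950
Policy B (M + 23):
  M = 32 + 23 = 55
  A = 241 − 55 = 186
  L = 113 + 6·55 + 3·186 = 1001
Policy C (A := 6):
  M = 32
  A = 6
  L = 113 + 6·32 + 3·6 = 323
Comparing — Policy A: L=950, Policy B: L=1001, Policy C: L=323. Highest is 1001 (Policy B).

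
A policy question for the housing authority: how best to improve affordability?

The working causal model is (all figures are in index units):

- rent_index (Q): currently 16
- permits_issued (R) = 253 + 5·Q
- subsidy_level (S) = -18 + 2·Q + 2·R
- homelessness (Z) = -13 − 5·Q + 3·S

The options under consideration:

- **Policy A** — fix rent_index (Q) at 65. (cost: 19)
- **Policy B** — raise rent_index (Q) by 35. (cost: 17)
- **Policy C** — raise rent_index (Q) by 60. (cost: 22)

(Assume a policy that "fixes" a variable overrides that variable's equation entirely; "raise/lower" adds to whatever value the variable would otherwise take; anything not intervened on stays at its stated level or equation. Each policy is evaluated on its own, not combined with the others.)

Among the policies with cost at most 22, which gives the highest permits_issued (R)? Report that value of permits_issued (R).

Policy A (Q := 65):
  Q = 65
  R = 253 + 5·65 = 578
Policy B (Q + 35):
  Q = 16 + 35 = 51
  R = 253 + 5·51 = 508
Policy C (Q + 60):
  Q = 16 + 60 = 76
  R = 253 + 5·76 = 633
Comparing — Policy A: R=578, Policy B: R=508, Policy C: R=633. Highest is 633 (Policy C).

633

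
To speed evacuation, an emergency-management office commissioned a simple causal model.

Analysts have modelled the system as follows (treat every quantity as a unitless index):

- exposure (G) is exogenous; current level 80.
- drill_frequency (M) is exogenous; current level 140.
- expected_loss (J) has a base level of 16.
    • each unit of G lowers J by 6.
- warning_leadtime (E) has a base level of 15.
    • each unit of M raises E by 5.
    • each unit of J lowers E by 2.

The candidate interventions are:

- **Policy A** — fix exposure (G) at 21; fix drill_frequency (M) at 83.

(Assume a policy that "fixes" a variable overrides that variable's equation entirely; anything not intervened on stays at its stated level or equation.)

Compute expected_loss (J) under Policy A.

-110

Policy A (G := 21, M := 83):
  G = 21
  J = 16 − 6·21 = -110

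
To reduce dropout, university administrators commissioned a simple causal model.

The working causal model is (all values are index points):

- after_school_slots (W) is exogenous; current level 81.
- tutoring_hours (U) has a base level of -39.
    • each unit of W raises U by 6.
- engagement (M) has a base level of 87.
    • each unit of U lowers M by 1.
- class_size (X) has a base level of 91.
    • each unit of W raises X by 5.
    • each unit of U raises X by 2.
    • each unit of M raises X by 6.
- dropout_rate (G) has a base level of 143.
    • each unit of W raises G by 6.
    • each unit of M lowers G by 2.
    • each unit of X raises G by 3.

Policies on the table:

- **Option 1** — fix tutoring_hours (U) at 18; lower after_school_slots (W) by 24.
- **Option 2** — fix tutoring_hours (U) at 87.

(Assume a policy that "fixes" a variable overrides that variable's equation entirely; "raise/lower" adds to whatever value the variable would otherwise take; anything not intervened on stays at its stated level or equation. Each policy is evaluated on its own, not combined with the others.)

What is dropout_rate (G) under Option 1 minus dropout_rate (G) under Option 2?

186

Option 1 (U := 18, W − 24):
  W = 81 − 24 = 57
  U = 18
  M = 87 − 18 = 69
  X = 91 + 5·57 + 2·18 + 6·69 = 826
  G = 143 + 6·57 − 2·69 + 3·826 = 2825
Option 2 (U := 87):
  W = 81
  U = 87
  M = 87 − 87 = 0
  X = 91 + 5·81 + 2·87 + 6·0 = 670
  G = 143 + 6·81 − 2·0 + 3·670 = 2639
G: 2825 − 2639 = 186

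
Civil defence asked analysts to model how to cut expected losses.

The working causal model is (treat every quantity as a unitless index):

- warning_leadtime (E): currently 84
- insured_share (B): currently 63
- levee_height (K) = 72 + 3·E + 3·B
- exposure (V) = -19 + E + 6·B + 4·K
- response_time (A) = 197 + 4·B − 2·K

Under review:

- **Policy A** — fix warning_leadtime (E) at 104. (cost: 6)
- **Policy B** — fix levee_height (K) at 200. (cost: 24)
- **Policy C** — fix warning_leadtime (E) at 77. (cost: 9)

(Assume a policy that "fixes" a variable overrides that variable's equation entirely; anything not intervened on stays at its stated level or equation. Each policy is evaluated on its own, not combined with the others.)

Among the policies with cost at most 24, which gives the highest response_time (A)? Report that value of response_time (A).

Policy A (E := 104):
  E = 104
  B = 63
  K = 72 + 3·104 + 3·63 = 573
  A = 197 + 4·63 − 2·573 = -697
Policy B (K := 200):
  E = 84
  B = 63
  K = 200
  A = 197 + 4·63 − 2·200 = 49
Policy C (E := 77):
  E = 77
  B = 63
  K = 72 + 3·77 + 3·63 = 492
  A = 197 + 4·63 − 2·492 = -535
Comparing — Policy A: A=-697, Policy B: A=49, Policy C: A=-535. Highest is 49 (Policy B).

49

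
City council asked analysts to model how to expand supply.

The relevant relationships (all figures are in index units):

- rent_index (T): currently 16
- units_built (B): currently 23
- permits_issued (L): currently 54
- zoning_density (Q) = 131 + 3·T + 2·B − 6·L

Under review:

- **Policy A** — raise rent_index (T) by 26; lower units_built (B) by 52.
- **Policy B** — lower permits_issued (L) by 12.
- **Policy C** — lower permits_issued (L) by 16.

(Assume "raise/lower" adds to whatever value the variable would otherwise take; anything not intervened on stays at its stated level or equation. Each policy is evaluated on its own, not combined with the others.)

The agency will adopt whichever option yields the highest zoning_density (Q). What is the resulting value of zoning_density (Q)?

Policy A (T + 26, B − 52):
  T = 16 + 26 = 42
  B = 23 − 52 = -29
  L = 54
  Q = 131 + 3·42 + 2·(-29) − 6·54 = -125
Policy B (L − 12):
  T = 16
  B = 23
  L = 54 − 12 = 42
  Q = 131 + 3·16 + 2·23 − 6·42 = -27
Policy C (L − 16):
  T = 16
  B = 23
  L = 54 − 16 = 38
  Q = 131 + 3·16 + 2·23 − 6·38 = -3
Comparing — Policy A: Q=-125, Policy B: Q=-27, Policy C: Q=-3. Highest is -3 (Policy C).

-3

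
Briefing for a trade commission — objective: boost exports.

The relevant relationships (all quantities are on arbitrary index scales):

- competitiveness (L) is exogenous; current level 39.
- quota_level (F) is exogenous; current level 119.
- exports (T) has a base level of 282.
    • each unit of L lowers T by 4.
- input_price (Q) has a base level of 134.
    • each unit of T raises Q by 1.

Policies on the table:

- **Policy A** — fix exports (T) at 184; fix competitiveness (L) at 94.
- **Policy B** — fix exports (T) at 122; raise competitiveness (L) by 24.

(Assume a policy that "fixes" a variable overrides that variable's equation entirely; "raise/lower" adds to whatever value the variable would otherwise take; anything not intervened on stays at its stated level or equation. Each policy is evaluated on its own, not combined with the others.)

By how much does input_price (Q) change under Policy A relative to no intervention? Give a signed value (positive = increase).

Baseline:
  L = 39
  T = 282 − 4·39 = 126
  Q = 134 + 126 = 260
Policy A (T := 184, L := 94):
  L = 94
  T = 184
  Q = 134 + 184 = 318
Change in Q: 318 − 260 = 58

58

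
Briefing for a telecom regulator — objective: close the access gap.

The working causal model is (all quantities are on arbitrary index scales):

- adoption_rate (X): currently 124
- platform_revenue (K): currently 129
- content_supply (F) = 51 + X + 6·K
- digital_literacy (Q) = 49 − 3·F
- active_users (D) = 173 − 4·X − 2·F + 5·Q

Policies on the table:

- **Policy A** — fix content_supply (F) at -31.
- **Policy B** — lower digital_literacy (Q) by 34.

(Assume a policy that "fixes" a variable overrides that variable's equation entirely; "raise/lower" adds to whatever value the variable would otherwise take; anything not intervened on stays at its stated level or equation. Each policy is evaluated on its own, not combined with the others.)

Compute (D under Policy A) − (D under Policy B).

Policy A (F := -31):
  X = 124
  K = 129
  F = -31
  Q = 49 − 3·(-31) = 142
  D = 173 − 4·124 − 2·(-31) + 5·142 = 449
Policy B (Q − 34):
  X = 124
  K = 129
  F = 51 + 124 + 6·129 = 949
  Q = 49 − 3·949 (−34 from intervention) = -2832
  D = 173 − 4·124 − 2·949 + 5·(-2832) = -16381
D: 449 − (-16381) = 16830

16830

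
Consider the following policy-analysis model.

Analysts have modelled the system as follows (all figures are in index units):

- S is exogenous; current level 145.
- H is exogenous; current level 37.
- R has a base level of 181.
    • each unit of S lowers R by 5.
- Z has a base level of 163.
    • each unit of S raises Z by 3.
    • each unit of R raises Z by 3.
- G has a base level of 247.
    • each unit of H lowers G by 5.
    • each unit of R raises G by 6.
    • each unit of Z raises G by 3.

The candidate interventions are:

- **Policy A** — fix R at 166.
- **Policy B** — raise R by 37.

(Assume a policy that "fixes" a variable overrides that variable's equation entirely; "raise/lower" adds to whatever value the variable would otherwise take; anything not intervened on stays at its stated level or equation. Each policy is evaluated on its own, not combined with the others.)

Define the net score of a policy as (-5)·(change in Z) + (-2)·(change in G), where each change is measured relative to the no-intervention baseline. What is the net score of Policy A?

-31950

Baseline:
  S = 145
  H = 37
  R = 181 − 5·145 = -544
  Z = 163 + 3·145 + 3·(-544) = -1034
  G = 247 − 5·37 + 6·(-544) + 3·(-1034) = -6304
Policy A (R := 166):
  S = 145
  H = 37
  R = 166
  Z = 163 + 3·145 + 3·166 = 1096
  G = 247 − 5·37 + 6·166 + 3·1096 = 4346
ΔZ = 1096 − (-1034) = 2130; ΔG = 4346 − (-6304) = 10650
Score = (-5)·2130 + (-2)·10650 = -31950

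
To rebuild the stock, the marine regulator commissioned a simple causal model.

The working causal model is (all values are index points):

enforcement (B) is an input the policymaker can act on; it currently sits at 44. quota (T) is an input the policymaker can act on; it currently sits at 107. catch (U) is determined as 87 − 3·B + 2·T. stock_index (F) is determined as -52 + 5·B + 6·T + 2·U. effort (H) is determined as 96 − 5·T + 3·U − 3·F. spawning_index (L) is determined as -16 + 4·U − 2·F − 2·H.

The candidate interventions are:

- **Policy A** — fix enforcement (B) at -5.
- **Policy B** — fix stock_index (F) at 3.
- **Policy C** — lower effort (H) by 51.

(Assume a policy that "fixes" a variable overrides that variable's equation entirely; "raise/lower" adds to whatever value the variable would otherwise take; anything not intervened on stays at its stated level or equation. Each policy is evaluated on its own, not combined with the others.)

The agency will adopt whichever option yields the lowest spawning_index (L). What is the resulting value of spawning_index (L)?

536

Policy A (B := -5):
  B = -5
  T = 107
  U = 87 − 3·(-5) + 2·107 = 316
  F = -52 + 5·(-5) + 6·107 + 2·316 = 1197
  H = 96 − 5·107 + 3·316 − 3·1197 = -3082
  L = -16 + 4·316 − 2·1197 − 2·(-3082) = 5018
Policy B (F := 3):
  B = 44
  T = 107
  U = 87 − 3·44 + 2·107 = 169
  F = 3
  H = 96 − 5·107 + 3·169 − 3·3 = 59
  L = -16 + 4·169 − 2·3 − 2·59 = 536
Policy C (H − 51):
  B = 44
  T = 107
  U = 87 − 3·44 + 2·107 = 169
  F = -52 + 5·44 + 6·107 + 2·169 = 1148
  H = 96 − 5·107 + 3·169 − 3·1148 (−51 from intervention) = -3427
  L = -16 + 4·169 − 2·1148 − 2·(-3427) = 5218
Comparing — Policy A: L=5018, Policy B: L=536, Policy C: L=5218. Lowest is 536 (Policy B).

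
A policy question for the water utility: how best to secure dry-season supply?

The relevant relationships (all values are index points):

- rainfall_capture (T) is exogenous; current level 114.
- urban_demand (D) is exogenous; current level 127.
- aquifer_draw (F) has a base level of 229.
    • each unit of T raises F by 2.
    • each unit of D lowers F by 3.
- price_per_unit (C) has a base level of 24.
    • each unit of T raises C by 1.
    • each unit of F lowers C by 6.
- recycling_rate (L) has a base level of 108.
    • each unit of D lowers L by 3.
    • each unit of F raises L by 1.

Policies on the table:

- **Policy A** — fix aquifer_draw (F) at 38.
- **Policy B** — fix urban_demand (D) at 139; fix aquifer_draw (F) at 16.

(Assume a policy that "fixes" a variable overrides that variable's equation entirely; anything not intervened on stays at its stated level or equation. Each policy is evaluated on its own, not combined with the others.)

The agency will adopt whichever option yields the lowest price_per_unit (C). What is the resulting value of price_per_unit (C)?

-90

Policy A (F := 38):
  T = 114
  D = 127
  F = 38
  C = 24 + 114 − 6·38 = -90
Policy B (D := 139, F := 16):
  T = 114
  D = 139
  F = 16
  C = 24 + 114 − 6·16 = 42
Comparing — Policy A: C=-90, Policy B: C=42. Lowest is -90 (Policy A).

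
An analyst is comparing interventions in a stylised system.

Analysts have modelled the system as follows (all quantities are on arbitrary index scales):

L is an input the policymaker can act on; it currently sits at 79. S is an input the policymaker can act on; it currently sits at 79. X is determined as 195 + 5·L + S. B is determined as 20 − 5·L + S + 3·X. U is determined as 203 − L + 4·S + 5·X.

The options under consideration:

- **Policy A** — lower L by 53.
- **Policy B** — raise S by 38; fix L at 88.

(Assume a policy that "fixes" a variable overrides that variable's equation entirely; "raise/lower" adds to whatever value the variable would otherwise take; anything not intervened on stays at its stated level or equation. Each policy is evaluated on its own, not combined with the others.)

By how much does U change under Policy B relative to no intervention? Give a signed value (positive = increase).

558

Baseline:
  L = 79
  S = 79
  X = 195 + 5·79 + 79 = 669
  U = 203 − 79 + 4·79 + 5·669 = 3785
Policy B (S + 38, L := 88):
  L = 88
  S = 79 + 38 = 117
  X = 195 + 5·88 + 117 = 752
  U = 203 − 88 + 4·117 + 5·752 = 4343
Change in U: 4343 − 3785 = 558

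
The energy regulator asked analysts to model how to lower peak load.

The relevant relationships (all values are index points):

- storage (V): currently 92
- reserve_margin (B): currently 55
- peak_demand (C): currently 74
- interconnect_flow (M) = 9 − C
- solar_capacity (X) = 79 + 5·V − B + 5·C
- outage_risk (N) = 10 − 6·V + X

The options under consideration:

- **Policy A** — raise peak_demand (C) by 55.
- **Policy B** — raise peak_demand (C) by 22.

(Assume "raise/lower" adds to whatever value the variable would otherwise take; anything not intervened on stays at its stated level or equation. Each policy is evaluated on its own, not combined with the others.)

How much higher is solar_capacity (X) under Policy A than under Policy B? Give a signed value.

Policy A (C + 55):
  V = 92
  B = 55
  C = 74 + 55 = 129
  X = 79 + 5·92 − 55 + 5·129 = 1129
Policy B (C + 22):
  V = 92
  B = 55
  C = 74 + 22 = 96
  X = 79 + 5·92 − 55 + 5·96 = 964
X: 1129 − 964 = 165

165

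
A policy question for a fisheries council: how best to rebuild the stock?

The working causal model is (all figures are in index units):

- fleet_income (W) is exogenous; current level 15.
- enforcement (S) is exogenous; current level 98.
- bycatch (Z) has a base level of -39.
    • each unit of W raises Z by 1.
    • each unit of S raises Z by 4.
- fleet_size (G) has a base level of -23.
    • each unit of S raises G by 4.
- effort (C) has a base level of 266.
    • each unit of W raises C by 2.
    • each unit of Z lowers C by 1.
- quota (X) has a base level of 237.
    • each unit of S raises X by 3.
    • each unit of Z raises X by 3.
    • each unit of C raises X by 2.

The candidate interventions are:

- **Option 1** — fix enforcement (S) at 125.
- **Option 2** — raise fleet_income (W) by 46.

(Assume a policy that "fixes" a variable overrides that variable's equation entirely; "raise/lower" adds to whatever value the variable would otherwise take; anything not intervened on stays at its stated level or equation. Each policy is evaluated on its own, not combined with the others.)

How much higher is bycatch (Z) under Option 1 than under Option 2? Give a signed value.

Option 1 (S := 125):
  W = 15
  S = 125
  Z = -39 + 15 + 4·125 = 476
Option 2 (W + 46):
  W = 15 + 46 = 61
  S = 98
  Z = -39 + 61 + 4·98 = 414
Z: 476 − 414 = 62

62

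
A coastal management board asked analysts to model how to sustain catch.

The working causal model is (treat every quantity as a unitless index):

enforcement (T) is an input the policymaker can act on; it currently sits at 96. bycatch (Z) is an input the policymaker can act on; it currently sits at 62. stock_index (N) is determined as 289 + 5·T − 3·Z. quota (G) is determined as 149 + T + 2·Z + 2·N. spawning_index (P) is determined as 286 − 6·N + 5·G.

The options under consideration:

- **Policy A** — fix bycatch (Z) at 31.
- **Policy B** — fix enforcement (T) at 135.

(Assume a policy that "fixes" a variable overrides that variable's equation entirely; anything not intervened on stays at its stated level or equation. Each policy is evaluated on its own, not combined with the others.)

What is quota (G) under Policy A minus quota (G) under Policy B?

-305

Policy A (Z := 31):
  T = 96
  Z = 31
  N = 289 + 5·96 − 3·31 = 676
  G = 149 + 96 + 2·31 + 2·676 = 1659
Policy B (T := 135):
  T = 135
  Z = 62
  N = 289 + 5·135 − 3·62 = 778
  G = 149 + 135 + 2·62 + 2·778 = 1964
G: 1659 − 1964 = -305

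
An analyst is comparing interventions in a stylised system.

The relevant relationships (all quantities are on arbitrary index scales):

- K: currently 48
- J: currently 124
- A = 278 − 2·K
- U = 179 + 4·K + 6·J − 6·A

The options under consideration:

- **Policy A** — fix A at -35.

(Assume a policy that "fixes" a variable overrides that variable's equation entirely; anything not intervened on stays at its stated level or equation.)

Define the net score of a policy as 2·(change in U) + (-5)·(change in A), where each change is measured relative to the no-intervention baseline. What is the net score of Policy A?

Baseline:
  K = 48
  J = 124
  A = 278 − 2·48 = 182
  U = 179 + 4·48 + 6·124 − 6·182 = 23
Policy A (A := -35):
  K = 48
  J = 124
  A = -35
  U = 179 + 4·48 + 6·124 − 6·(-35) = 1325
ΔU = 1325 − 23 = 1302; ΔA = -35 − 182 = -217
Score = 2·1302 + (-5)·(-217) = 3689

3689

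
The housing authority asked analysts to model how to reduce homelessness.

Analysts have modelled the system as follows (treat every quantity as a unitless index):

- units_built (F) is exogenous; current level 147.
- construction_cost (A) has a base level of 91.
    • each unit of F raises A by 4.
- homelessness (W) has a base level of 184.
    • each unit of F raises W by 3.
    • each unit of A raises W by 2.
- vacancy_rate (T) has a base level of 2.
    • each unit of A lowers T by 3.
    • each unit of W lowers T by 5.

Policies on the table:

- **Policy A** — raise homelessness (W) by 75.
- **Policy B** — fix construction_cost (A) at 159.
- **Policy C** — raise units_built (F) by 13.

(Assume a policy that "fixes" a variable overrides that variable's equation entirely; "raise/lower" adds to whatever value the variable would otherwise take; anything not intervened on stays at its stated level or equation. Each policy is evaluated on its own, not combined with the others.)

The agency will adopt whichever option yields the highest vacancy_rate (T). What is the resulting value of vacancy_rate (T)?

Policy A (W + 75):
  F = 147
  A = 91 + 4·147 = 679
  W = 184 + 3·147 + 2·679 (+75 from intervention) = 2058
  T = 2 − 3·679 − 5·2058 = -12325
Policy B (A := 159):
  F = 147
  A = 159
  W = 184 + 3·147 + 2·159 = 943
  T = 2 − 3·159 − 5·943 = -5190
Policy C (F + 13):
  F = 147 + 13 = 160
  A = 91 + 4·160 = 731
  W = 184 + 3·160 + 2·731 = 2126
  T = 2 − 3·731 − 5·2126 = -12821
Comparing — Policy A: T=-12325, Policy B: T=-5190, Policy C: T=-12821. Highest is -5190 (Policy B).

-5190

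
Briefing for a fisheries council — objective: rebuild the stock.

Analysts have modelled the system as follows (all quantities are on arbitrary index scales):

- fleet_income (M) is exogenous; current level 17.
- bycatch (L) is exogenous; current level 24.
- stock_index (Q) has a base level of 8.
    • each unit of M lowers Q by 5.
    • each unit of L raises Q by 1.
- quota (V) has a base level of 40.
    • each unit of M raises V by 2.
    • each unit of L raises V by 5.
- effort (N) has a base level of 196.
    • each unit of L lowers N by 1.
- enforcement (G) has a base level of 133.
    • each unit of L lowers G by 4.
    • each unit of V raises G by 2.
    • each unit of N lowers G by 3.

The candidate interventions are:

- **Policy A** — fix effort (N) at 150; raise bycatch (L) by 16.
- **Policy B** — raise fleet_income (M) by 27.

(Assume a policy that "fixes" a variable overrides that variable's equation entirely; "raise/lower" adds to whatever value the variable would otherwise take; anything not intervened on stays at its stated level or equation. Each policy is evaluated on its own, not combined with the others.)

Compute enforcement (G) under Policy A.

Policy A (N := 150, L + 16):
  M = 17
  L = 24 + 16 = 40
  V = 40 + 2·17 + 5·40 = 274
  N = 150
  G = 133 − 4·40 + 2·274 − 3·150 = 71

71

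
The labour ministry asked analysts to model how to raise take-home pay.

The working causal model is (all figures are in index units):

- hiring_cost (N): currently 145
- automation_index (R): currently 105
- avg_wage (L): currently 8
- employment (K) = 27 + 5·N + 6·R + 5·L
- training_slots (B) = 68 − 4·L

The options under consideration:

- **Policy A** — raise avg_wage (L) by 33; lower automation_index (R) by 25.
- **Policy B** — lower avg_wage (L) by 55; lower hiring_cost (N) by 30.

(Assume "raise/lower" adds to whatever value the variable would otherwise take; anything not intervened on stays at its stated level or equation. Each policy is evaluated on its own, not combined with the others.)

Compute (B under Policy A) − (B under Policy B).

Policy A (L + 33, R − 25):
  L = 8 + 33 = 41
  B = 68 − 4·41 = -96
Policy B (L − 55, N − 30):
  L = 8 − 55 = -47
  B = 68 − 4·(-47) = 256
B: -96 − 256 = -352

-352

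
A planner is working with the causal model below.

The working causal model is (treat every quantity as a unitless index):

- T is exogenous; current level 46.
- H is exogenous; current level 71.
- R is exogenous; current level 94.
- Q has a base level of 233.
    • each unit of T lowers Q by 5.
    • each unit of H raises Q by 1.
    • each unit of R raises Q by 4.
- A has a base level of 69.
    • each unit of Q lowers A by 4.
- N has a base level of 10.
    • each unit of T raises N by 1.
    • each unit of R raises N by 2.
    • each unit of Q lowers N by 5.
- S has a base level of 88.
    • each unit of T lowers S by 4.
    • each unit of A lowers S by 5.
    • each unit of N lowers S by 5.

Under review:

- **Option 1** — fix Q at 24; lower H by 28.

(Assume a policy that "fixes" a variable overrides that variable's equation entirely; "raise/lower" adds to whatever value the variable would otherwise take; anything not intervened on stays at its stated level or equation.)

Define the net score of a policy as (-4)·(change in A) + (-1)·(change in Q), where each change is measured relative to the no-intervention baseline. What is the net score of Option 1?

-6390

Baseline:
  T = 46
  H = 71
  R = 94
  Q = 233 − 5·46 + 71 + 4·94 = 450
  A = 69 − 4·450 = -1731
Option 1 (Q := 24, H − 28):
  T = 46
  H = 71 − 28 = 43
  R = 94
  Q = 24
  A = 69 − 4·24 = -27
ΔA = -27 − (-1731) = 1704; ΔQ = 24 − 450 = -426
Score = (-4)·1704 + (-1)·(-426) = -6390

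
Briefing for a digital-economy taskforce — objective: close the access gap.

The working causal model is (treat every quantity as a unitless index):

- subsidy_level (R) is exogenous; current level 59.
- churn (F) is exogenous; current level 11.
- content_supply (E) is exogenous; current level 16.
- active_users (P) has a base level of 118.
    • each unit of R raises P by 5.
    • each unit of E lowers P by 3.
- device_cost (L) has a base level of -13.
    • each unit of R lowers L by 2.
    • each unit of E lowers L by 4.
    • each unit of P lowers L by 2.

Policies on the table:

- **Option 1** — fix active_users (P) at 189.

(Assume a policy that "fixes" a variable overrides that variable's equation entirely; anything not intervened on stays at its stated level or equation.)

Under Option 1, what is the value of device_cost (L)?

Option 1 (P := 189):
  R = 59
  E = 16
  P = 189
  L = -13 − 2·59 − 4·16 − 2·189 = -573

-573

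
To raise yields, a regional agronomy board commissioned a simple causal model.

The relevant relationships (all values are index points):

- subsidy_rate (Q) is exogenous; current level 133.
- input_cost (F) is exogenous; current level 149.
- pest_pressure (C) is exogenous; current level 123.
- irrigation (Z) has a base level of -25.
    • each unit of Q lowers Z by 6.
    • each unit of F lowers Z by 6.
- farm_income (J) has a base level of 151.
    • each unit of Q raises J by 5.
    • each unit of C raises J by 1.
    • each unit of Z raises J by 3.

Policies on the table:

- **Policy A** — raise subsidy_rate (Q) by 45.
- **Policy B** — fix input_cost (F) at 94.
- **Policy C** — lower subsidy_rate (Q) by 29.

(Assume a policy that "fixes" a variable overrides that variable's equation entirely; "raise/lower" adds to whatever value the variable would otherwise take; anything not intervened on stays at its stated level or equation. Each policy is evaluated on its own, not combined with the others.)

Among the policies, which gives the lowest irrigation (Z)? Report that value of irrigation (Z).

Policy A (Q + 45):
  Q = 133 + 45 = 178
  F = 149
  Z = -25 − 6·178 − 6·149 = -1987
Policy B (F := 94):
  Q = 133
  F = 94
  Z = -25 − 6·133 − 6·94 = -1387
Policy C (Q − 29):
  Q = 133 − 29 = 104
  F = 149
  Z = -25 − 6·104 − 6·149 = -1543
Comparing — Policy A: Z=-1987, Policy B: Z=-1387, Policy C: Z=-1543. Lowest is -1987 (Policy A).

-1987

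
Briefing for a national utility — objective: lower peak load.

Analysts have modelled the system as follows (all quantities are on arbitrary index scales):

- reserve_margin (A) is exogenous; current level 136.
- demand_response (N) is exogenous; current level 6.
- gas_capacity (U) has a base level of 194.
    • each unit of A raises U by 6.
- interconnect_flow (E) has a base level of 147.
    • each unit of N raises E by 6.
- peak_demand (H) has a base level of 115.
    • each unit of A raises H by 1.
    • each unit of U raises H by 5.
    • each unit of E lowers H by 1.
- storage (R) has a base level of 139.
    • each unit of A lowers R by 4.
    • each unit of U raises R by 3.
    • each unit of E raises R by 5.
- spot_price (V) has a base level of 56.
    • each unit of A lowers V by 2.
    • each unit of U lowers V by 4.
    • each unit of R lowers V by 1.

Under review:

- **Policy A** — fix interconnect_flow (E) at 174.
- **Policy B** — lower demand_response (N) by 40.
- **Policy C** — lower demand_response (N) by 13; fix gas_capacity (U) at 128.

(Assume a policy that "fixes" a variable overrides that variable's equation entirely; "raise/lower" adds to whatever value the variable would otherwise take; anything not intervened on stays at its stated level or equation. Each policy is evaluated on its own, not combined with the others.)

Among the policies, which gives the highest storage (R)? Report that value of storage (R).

3495

Policy A (E := 174):
  A = 136
  N = 6
  U = 194 + 6·136 = 1010
  E = 174
  R = 139 − 4·136 + 3·1010 + 5·174 = 3495
Policy B (N − 40):
  A = 136
  N = 6 − 40 = -34
  U = 194 + 6·136 = 1010
  E = 147 + 6·(-34) = -57
  R = 139 − 4·136 + 3·1010 + 5·(-57) = 2340
Policy C (N − 13, U := 128):
  A = 136
  N = 6 − 13 = -7
  U = 128
  E = 147 + 6·(-7) = 105
  R = 139 − 4·136 + 3·128 + 5·105 = 504
Comparing — Policy A: R=3495, Policy B: R=2340, Policy C: R=504. Highest is 3495 (Policy A).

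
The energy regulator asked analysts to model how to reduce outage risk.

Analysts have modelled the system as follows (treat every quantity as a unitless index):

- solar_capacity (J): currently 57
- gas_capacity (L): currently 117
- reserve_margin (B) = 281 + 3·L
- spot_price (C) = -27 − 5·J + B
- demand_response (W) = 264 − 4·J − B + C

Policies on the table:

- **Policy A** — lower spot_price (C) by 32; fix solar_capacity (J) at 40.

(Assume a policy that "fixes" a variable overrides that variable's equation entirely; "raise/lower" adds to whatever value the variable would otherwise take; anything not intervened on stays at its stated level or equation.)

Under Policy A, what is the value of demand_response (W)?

Policy A (C − 32, J := 40):
  J = 40
  L = 117
  B = 281 + 3·117 = 632
  C = -27 − 5·40 + 632 (−32 from intervention) = 373
  W = 264 − 4·40 − 632 + 373 = -155

-155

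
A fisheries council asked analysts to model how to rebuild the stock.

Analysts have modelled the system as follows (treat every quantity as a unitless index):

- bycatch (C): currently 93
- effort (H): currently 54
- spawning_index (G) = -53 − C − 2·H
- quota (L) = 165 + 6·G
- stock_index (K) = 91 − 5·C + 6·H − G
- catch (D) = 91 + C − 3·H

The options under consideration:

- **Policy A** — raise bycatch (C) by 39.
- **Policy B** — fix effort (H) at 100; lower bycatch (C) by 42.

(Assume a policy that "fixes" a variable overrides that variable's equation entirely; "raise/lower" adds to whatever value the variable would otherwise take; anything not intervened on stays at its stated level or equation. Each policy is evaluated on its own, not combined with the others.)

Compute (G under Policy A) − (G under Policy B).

Policy A (C + 39):
  C = 93 + 39 = 132
  H = 54
  G = -53 − 132 − 2·54 = -293
Policy B (H := 100, C − 42):
  C = 93 − 42 = 51
  H = 100
  G = -53 − 51 − 2·100 = -304
G: -293 − (-304) = 11

11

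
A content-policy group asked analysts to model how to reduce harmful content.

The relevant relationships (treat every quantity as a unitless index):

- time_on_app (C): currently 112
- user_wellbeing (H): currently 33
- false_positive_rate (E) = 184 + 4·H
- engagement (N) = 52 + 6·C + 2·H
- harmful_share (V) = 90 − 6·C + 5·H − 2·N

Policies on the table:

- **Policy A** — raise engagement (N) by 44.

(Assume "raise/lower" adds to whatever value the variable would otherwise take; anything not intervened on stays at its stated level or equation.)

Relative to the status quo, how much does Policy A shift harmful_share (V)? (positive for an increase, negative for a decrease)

Baseline:
  C = 112
  H = 33
  N = 52 + 6·112 + 2·33 = 790
  V = 90 − 6·112 + 5·33 − 2·790 = -1997
Policy A (N + 44):
  C = 112
  H = 33
  N = 52 + 6·112 + 2·33 (+44 from intervention) = 834
  V = 90 − 6·112 + 5·33 − 2·834 = -2085
Change in V: -2085 − (-1997) = -88

-88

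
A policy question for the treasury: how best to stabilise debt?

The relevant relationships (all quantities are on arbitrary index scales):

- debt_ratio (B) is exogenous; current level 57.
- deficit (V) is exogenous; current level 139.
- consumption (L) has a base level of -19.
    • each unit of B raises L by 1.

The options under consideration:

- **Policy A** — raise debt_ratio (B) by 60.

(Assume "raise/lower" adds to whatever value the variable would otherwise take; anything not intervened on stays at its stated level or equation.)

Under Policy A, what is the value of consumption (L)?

Policy A (B + 60):
  B = 57 + 60 = 117
  L = -19 + 117 = 98

98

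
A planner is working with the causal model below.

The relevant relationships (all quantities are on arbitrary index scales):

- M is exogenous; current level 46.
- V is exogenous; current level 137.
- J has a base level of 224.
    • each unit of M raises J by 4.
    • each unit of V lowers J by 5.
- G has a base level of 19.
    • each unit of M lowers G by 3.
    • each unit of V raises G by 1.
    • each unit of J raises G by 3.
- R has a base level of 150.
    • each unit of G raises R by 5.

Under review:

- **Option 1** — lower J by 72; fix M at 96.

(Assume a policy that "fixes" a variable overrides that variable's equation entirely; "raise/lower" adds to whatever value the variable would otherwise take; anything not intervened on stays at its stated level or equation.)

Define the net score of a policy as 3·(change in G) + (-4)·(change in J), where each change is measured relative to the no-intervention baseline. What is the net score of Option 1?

Baseline:
  M = 46
  V = 137
  J = 224 + 4·46 − 5·137 = -277
  G = 19 − 3·46 + 137 + 3·(-277) = -813
Option 1 (J − 72, M := 96):
  M = 96
  V = 137
  J = 224 + 4·96 − 5·137 (−72 from intervention) = -149
  G = 19 − 3·96 + 137 + 3·(-149) = -579
ΔG = -579 − (-813) = 234; ΔJ = -149 − (-277) = 128
Score = 3·234 + (-4)·128 = 190

190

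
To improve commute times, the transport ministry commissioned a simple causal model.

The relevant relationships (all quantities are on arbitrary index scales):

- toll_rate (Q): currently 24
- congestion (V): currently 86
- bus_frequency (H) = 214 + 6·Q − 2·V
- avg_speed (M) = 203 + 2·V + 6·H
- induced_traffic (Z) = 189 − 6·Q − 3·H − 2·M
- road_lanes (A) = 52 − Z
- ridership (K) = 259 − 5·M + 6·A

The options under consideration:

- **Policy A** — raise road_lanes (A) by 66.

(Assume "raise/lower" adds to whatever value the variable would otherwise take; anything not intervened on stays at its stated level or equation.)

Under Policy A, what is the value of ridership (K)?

Policy A (A + 66):
  Q = 24
  V = 86
  H = 214 + 6·24 − 2·86 = 186
  M = 203 + 2·86 + 6·186 = 1491
  Z = 189 − 6·24 − 3·186 − 2·1491 = -3495
  A = 52 − (-3495) (+66 from intervention) = 3613
  K = 259 − 5·1491 + 6·3613 = 14482

14482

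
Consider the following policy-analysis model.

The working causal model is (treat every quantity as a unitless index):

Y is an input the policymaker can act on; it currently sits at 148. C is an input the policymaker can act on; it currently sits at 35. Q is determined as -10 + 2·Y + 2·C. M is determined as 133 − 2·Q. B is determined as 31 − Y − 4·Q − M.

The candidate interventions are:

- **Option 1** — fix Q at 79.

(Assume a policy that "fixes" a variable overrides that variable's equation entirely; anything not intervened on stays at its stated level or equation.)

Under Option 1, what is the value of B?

Option 1 (Q := 79):
  Y = 148
  C = 35
  Q = 79
  M = 133 − 2·79 = -25
  B = 31 − 148 − 4·79 − (-25) = -408

-408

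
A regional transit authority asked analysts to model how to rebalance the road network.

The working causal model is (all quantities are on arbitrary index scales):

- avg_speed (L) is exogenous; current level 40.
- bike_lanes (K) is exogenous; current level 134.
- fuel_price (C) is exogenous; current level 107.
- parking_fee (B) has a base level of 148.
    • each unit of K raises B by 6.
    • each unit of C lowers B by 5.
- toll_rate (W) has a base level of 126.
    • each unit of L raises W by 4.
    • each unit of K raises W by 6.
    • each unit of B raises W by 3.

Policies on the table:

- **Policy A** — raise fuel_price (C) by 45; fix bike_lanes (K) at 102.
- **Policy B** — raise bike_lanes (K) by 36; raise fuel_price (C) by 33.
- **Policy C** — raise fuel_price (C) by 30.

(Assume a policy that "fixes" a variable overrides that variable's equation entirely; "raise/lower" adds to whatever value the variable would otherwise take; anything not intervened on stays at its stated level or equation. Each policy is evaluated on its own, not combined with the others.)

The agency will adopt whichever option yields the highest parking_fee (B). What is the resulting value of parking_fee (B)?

468

Policy A (C + 45, K := 102):
  K = 102
  C = 107 + 45 = 152
  B = 148 + 6·102 − 5·152 = 0
Policy B (K + 36, C + 33):
  K = 134 + 36 = 170
  C = 107 + 33 = 140
  B = 148 + 6·170 − 5·140 = 468
Policy C (C + 30):
  K = 134
  C = 107 + 30 = 137
  B = 148 + 6·134 − 5·137 = 267
Comparing — Policy A: B=0, Policy B: B=468, Policy C: B=267. Highest is 468 (Policy B).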